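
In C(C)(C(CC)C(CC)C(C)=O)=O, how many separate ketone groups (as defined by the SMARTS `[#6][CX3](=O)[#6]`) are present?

2

[#6][CX3](=O)[#6] is the SMARTS for a ketone: a carbonyl carbon (no H) flanked by two carbons.
The molecule carries 2 separate instances of an acetyl/ketone group (-C(=O)CH3) meeting every constraint; each maps to a distinct set of atoms, giving 2 matches.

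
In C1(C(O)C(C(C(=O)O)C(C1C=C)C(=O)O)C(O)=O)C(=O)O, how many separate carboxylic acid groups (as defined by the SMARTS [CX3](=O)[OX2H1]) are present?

[CX3](=O)[OX2H1] is the SMARTS for a carboxylic acid: an sp2 carbon double-bonded to O and single-bonded to an -OH oxygen.
The molecule carries 4 separate instances of a carboxylic acid group (-C(=O)OH) meeting every constraint; each maps to a distinct set of atoms, giving 4 matches.

4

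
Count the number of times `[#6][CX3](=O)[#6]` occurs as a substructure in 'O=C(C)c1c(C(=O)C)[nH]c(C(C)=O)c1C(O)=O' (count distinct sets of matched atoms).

[#6][CX3](=O)[#6] is the SMARTS for a ketone: a carbonyl carbon (no H) flanked by two carbons.
The molecule carries 3 separate instances of an acetyl/ketone group (-C(=O)CH3) meeting every constraint; each maps to a distinct set of atoms, giving 3 matches.

3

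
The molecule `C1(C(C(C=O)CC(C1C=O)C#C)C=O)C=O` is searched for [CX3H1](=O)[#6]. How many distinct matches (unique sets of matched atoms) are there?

[CX3H1](=O)[#6] is the SMARTS for an aldehyde: an sp2 carbon with one H, double-bonded to O and single-bonded to carbon.
The molecule carries 4 separate instances of an aldehyde (-CHO) meeting every constraint; each maps to a distinct set of atoms, giving 4 matches.

4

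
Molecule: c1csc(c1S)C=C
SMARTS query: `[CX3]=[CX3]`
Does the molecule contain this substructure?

The pattern [CX3]=[CX3] describes a non-aromatic C=C double bond between two sp2 carbons — an alkene.
The molecule carries a vinyl group (-CH=CH2), whose atoms satisfy every constraint of the query, so the pattern matches.

Yes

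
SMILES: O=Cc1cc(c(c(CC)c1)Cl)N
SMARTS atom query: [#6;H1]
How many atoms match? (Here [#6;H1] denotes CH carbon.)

The query [#6;H1] means: any carbon bearing exactly one hydrogen.
Check the 12 heavy atoms by environment: 4× c (aromatic, H0) → no; 2× c (aromatic, H1) → match; 1× C (H2) → no; 1× C (H3) → no; 1× N (H2) → no; 1× Cl (H0) → no; 1× C (H1) → match; 1× O (H0) → no.
Summing the matching environments: 2 + 1 = 3 matching atoms.

3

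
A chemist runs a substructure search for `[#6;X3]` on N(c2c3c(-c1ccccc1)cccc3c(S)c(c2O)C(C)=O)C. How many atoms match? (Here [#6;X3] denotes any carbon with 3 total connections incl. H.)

17

The query [#6;X3] means: any carbon (aromatic or not) with three total connections.
Check the 23 heavy atoms by environment: 16× c (aromatic, X3) → match; 1× N (X3) → no; 2× C (X4) → no; 1× O (X2) → no; 1× S (X2) → no; 1× C (X3) → match; 1× O (X1) → no.
Summing the matching environments: 16 + 1 = 17 matching atoms.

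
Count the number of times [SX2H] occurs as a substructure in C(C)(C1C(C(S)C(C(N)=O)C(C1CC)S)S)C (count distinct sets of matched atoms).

3

[SX2H] is the SMARTS for a thiol: an aliphatic sulfur with two connections, one being H.
The molecule carries 3 separate instances of a thiol (-SH) meeting every constraint; each maps to a distinct set of atoms, giving 3 matches.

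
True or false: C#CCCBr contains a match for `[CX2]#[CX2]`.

True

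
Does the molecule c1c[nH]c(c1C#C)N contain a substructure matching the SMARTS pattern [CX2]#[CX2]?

Yes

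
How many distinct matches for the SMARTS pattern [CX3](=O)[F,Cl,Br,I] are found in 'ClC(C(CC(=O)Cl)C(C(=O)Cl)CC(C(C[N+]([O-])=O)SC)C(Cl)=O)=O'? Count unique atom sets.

4

[CX3](=O)[F,Cl,Br,I] is the SMARTS for an acyl halide: a carbonyl carbon bonded to a halogen.
The molecule carries 4 separate instances of an acyl chloride (-C(=O)Cl) meeting every constraint; each maps to a distinct set of atoms, giving 4 matches.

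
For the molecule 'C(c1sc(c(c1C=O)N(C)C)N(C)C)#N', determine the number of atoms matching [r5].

5

Check the 15 heavy atoms by environment: 1× s (aromatic, in 5-ring) → match; 4× c (aromatic, in 5-ring) → match; 3× N (acyclic) → no; 6× C (acyclic) → no; 1× O (acyclic) → no.
Summing the matching environments: 1 + 4 = 5 matching atoms.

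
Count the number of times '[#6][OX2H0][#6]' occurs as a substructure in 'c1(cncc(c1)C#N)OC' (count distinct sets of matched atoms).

1

[#6][OX2H0][#6] is the SMARTS for an ether: an aliphatic oxygen bridging two carbons with no H on the oxygen.
Exactly one fragment in the molecule meets all constraints, giving 1 match.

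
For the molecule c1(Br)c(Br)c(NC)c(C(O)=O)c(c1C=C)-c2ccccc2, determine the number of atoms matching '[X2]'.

1

The query [X2] means: any atom with exactly two total connections (bonds + H).
Check the 21 heavy atoms by environment: 12× c (aromatic, X3) → no; 3× C (X3) → no; 1× O (X1) → no; 1× O (X2) → match; 2× Br (X1) → no; 1× N (X3) → no; 1× C (X4) → no.
That gives 1 matching atom.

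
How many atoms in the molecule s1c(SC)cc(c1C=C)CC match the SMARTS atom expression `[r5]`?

The query [r5] means: r5 matches atoms in a five-membered ring.
Check the 11 heavy atoms by environment: 1× s (aromatic, in 5-ring) → match; 4× c (aromatic, in 5-ring) → match; 5× C (acyclic) → no; 1× S (acyclic) → no.
Summing the matching environments: 1 + 4 = 5 matching atoms.

5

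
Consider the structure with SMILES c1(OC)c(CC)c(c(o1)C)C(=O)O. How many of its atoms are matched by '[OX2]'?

2

Check the 13 heavy atoms by environment: 1× o (aromatic, X2) → no; 4× c (aromatic, X3) → no; 1× C (X3) → no; 1× O (X1) → no; 2× O (X2) → match; 4× C (X4) → no.
That gives 2 matching atoms.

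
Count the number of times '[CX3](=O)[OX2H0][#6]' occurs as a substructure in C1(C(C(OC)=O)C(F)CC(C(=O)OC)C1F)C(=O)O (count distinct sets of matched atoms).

2

[CX3](=O)[OX2H0][#6] is the SMARTS for an ester: a carbonyl carbon bonded to an oxygen that is itself bonded to carbon (no H on that O).
The molecule carries 2 separate instances of a methyl-ester group (-C(=O)OCH3) meeting every constraint; each maps to a distinct set of atoms, giving 2 matches.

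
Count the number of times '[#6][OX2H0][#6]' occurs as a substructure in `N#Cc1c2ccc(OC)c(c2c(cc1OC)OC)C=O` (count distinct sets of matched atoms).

3

[#6][OX2H0][#6] is the SMARTS for an ether: an aliphatic oxygen bridging two carbons with no H on the oxygen.
The molecule carries 3 separate instances of a methoxy ether (-OCH3) meeting every constraint; each maps to a distinct set of atoms, giving 3 matches.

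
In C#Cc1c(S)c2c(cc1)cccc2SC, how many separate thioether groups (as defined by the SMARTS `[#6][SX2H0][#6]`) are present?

1

[#6][SX2H0][#6] is the SMARTS for a thioether: an aliphatic sulfur bridging two carbons with no H on the sulfur.
Exactly one fragment in the molecule meets all constraints, giving 1 match.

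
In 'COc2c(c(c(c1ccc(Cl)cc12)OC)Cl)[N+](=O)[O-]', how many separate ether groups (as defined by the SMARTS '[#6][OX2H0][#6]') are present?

2

[#6][OX2H0][#6] is the SMARTS for an ether: an aliphatic oxygen bridging two carbons with no H on the oxygen.
The molecule carries 2 separate instances of a methoxy ether (-OCH3) meeting every constraint; each maps to a distinct set of atoms, giving 2 matches.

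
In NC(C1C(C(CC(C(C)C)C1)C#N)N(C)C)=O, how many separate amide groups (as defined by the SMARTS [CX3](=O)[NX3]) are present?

1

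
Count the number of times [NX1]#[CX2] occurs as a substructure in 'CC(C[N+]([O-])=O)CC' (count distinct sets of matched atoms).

0

[NX1]#[CX2] is the SMARTS for a nitrile: a nitrogen triple-bonded to a two-connected carbon.
The molecule has a nitro group (-[N+](=O)[O-]), but there is no C#N triple bond; nothing else fits, so there are 0 matches.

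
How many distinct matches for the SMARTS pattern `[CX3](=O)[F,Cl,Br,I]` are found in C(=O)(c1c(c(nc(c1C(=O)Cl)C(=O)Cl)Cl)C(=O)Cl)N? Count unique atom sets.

[CX3](=O)[F,Cl,Br,I] is the SMARTS for an acyl halide: a carbonyl carbon bonded to a halogen.
The molecule carries 3 separate instances of an acyl chloride (-C(=O)Cl) meeting every constraint; each maps to a distinct set of atoms, giving 3 matches.

3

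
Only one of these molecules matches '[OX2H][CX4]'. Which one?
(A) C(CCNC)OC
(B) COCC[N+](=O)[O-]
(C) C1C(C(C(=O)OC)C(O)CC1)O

C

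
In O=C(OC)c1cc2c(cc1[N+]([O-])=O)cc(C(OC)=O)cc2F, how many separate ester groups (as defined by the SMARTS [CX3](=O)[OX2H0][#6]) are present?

[CX3](=O)[OX2H0][#6] is the SMARTS for an ester: a carbonyl carbon bonded to an oxygen that is itself bonded to carbon (no H on that O).
The molecule carries 2 separate instances of a methyl-ester group (-C(=O)OCH3) meeting every constraint; each maps to a distinct set of atoms, giving 2 matches.

2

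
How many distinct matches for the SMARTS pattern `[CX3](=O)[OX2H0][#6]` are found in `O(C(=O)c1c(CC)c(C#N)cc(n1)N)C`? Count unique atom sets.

[CX3](=O)[OX2H0][#6] is the SMARTS for an ester: a carbonyl carbon bonded to an oxygen that is itself bonded to carbon (no H on that O).
Exactly one fragment in the molecule meets all constraints, giving 1 match.

1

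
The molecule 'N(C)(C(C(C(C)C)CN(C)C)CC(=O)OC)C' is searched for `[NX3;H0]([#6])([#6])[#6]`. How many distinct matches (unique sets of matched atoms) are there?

2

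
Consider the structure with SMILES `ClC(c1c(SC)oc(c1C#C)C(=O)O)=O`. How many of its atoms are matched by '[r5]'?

The query [r5] means: r5 matches atoms in a five-membered ring.
Check the 15 heavy atoms by environment: 1× o (aromatic, in 5-ring) → match; 4× c (aromatic, in 5-ring) → match; 5× C (acyclic) → no; 3× O (acyclic) → no; 1× S (acyclic) → no; 1× Cl (acyclic) → no.
Summing the matching environments: 1 + 4 = 5 matching atoms.

5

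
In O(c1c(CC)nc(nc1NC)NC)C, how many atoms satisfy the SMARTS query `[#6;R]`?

The query [#6;R] means: carbon that is part of a ring.
Check the 14 heavy atoms by environment: 2× n (aromatic, in 6-ring) → no; 4× c (aromatic, in 6-ring) → match; 2× N (acyclic) → no; 5× C (acyclic) → no; 1× O (acyclic) → no.
That gives 4 matching atoms.

4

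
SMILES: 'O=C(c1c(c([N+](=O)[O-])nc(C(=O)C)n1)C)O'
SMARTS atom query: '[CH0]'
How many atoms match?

The query [CH0] means: aliphatic carbon with no attached hydrogen.
Check the 16 heavy atoms by environment: 2× n (aromatic, H0) → no; 4× c (aromatic, H0) → no; 2× C (H0) → match; 3× O (H0) → no; 2× C (H3) → no; 1× N (charge +1, H0) → no; 1× O (charge -1, H0) → no; 1× O (H1) → no.
That gives 2 matching atoms.

2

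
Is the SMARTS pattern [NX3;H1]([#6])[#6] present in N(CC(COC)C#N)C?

The pattern [NX3;H1]([#6])[#6] describes a trivalent nitrogen with one H, bonded to two carbons — a secondary amine.
The molecule carries an N-methylamino group (-NHCH3), whose atoms satisfy every constraint of the query, so the pattern matches.

Yes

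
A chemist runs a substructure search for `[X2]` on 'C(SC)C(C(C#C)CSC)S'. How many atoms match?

Check the 11 heavy atoms by environment: 6× C (X4) → no; 3× S (X2) → match; 2× C (X2) → match.
Summing the matching environments: 3 + 2 = 5 matching atoms.

5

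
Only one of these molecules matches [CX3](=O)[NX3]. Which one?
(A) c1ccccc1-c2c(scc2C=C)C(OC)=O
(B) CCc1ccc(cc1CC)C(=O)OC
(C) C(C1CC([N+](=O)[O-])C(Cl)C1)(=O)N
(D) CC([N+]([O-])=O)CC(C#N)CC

C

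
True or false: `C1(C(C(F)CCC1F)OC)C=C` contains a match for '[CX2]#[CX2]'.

False

The pattern [CX2]#[CX2] describes a carbon-carbon triple bond — an alkyne.
The closest candidate here is a vinyl group (-CH=CH2), but the C=C is a double bond; both carbons are CX3, not CX2. No other fragment satisfies the full query, so there is no match.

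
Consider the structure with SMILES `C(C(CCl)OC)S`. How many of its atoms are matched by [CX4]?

4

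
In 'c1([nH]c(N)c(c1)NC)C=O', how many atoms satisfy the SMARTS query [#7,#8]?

The query [#7,#8] means: nitrogen or oxygen (comma = OR).
Check the 10 heavy atoms by environment: 1× n (aromatic) → match; 4× c (aromatic) → no; 2× N → match; 2× C → no; 1× O → match.
Summing the matching environments: 1 + 2 + 1 = 4 matching atoms.

4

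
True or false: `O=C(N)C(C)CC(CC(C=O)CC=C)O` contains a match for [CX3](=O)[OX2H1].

The pattern [CX3](=O)[OX2H1] describes an sp2 carbon double-bonded to O and single-bonded to an -OH oxygen — a carboxylic acid.
The closest candidate here is an aldehyde (-CHO), but there is no singly-bonded oxygen on the carbonyl carbon. No other fragment satisfies the full query, so there is no match.

False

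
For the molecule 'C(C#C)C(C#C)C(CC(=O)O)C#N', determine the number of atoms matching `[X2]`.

6

The query [X2] means: any atom with exactly two total connections (bonds + H).
Check the 13 heavy atoms by environment: 4× C (X4) → no; 1× C (X3) → no; 1× O (X1) → no; 1× O (X2) → match; 5× C (X2) → match; 1× N (X1) → no.
Summing the matching environments: 1 + 5 = 6 matching atoms.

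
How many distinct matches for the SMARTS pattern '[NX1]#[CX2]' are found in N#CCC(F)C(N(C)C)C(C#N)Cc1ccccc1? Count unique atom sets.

2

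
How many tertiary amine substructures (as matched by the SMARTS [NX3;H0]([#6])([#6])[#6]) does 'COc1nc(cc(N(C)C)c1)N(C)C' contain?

[NX3;H0]([#6])([#6])[#6] is the SMARTS for a tertiary amine: a trivalent nitrogen with no H, bonded to three carbons.
The molecule carries 2 separate instances of a dimethylamino group (-N(CH3)2) meeting every constraint; each maps to a distinct set of atoms, giving 2 matches.

2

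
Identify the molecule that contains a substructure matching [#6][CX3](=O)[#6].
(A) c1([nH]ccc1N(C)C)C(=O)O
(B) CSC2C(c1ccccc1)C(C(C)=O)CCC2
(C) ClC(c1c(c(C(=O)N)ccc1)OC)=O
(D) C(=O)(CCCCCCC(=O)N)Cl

B

[#6][CX3](=O)[#6] describes a carbonyl carbon (no H) flanked by two carbons (a ketone).
(A) has a carboxylic acid group (-C(=O)OH) but one neighbour of the carbonyl carbon is O, not C.
(B) contains an acetyl/ketone group (-C(=O)CH3), which satisfies every atom and bond constraint.
(C) has a primary amide (-C(=O)NH2) but one neighbour of the carbonyl carbon is N, not C.
(D) has a primary amide (-C(=O)NH2) but one neighbour of the carbonyl carbon is N, not C.
So the answer is (B).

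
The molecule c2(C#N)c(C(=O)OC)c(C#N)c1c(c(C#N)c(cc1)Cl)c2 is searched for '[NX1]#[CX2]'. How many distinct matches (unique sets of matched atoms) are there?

3

[NX1]#[CX2] is the SMARTS for a nitrile: a nitrogen triple-bonded to a two-connected carbon.
The molecule carries 3 separate instances of a nitrile (-C#N) meeting every constraint; each maps to a distinct set of atoms, giving 3 matches.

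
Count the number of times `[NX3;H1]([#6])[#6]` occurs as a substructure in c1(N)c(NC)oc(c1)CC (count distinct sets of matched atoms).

1

[NX3;H1]([#6])[#6] is the SMARTS for a secondary amine: a trivalent nitrogen with one H, bonded to two carbons.
Exactly one fragment in the molecule meets all constraints, giving 1 match.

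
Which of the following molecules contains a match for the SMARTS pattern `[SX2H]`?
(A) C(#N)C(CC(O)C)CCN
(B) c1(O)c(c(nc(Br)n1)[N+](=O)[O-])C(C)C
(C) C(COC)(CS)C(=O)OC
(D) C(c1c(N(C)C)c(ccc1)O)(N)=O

C

[SX2H] describes an aliphatic sulfur with two connections, one being H (a thiol).
(A) has a hydroxyl group (-OH) but it is an -OH, not an -SH.
(B) has a hydroxyl group (-OH) but it is an -OH, not an -SH.
(C) contains a thiol (-SH), which satisfies every atom and bond constraint.
(D) has a hydroxyl group (-OH) but it is an -OH, not an -SH.
So the answer is (C).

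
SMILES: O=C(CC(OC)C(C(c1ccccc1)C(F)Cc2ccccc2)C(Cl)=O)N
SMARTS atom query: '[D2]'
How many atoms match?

13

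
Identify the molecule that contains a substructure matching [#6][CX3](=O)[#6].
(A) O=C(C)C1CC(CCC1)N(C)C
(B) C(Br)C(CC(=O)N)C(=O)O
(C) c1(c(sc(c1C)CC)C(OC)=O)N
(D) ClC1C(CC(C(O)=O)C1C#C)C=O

A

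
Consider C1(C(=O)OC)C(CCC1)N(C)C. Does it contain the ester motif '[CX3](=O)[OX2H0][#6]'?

Yes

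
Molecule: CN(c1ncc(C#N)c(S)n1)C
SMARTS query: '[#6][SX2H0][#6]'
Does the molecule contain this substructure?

No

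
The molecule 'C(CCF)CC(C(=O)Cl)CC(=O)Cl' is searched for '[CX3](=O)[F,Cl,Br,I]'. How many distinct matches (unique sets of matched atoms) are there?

2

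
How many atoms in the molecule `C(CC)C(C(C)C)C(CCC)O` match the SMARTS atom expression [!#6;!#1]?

The query [!#6;!#1] means: not carbon and not hydrogen — any heteroatom.
Check the 12 heavy atoms by environment: 11× C → no; 1× O → match.
That gives 1 matching atom.

1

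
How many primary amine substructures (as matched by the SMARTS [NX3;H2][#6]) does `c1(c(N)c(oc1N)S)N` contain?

3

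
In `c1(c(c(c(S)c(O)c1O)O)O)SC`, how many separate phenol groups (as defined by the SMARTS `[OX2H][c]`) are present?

4

[OX2H][c] is the SMARTS for a phenol: a hydroxyl oxygen attached to an aromatic carbon.
The molecule carries 4 separate instances of a hydroxyl group (-OH) meeting every constraint; each maps to a distinct set of atoms, giving 4 matches.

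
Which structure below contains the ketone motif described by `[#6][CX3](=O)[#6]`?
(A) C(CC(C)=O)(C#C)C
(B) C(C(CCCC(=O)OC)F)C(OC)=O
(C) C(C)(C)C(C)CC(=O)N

[#6][CX3](=O)[#6] describes a carbonyl carbon (no H) flanked by two carbons (a ketone).
(A) contains an acetyl/ketone group (-C(=O)CH3), which satisfies every atom and bond constraint.
(B) has a methyl-ester group (-C(=O)OCH3) but one neighbour of the carbonyl carbon is O, not C.
(C) has a primary amide (-C(=O)NH2) but one neighbour of the carbonyl carbon is N, not C.
So the answer is (A).

A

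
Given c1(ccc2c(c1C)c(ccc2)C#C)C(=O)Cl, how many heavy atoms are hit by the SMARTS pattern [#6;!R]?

4

The query [#6;!R] means: carbon not in any ring.
Check the 16 heavy atoms by environment: 10× c (aromatic, in 6-ring) → no; 4× C (acyclic) → match; 1× O (acyclic) → no; 1× Cl (acyclic) → no.
That gives 4 matching atoms.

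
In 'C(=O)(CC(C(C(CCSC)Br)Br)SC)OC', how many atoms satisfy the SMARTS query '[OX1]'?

The query [OX1] means: aliphatic oxygen with one total connection — typically a carbonyl =O or an oxide.
Check the 16 heavy atoms by environment: 9× C (X4) → no; 2× S (X2) → no; 1× C (X3) → no; 1× O (X1) → match; 1× O (X2) → no; 2× Br (X1) → no.
That gives 1 matching atom.

1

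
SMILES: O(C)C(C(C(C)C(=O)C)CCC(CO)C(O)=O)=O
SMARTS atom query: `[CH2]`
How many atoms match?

3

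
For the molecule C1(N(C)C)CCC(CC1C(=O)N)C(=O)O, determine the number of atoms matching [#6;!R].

The query [#6;!R] means: carbon not in any ring.
Check the 15 heavy atoms by environment: 6× C (in 6-ring) → no; 4× C (acyclic) → match; 3× O (acyclic) → no; 2× N (acyclic) → no.
That gives 4 matching atoms.

4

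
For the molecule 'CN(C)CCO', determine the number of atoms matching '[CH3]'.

2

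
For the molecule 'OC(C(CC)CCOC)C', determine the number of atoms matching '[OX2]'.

Check the 10 heavy atoms by environment: 8× C (X4) → no; 2× O (X2) → match.
That gives 2 matching atoms.

2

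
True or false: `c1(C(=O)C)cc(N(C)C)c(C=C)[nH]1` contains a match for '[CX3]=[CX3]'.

True

The pattern [CX3]=[CX3] describes a non-aromatic C=C double bond between two sp2 carbons — an alkene.
The molecule carries a vinyl group (-CH=CH2), whose atoms satisfy every constraint of the query, so the pattern matches.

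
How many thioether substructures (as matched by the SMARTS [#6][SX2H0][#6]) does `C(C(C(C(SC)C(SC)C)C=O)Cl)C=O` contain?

2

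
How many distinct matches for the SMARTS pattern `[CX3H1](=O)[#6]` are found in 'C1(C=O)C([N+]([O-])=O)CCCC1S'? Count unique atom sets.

1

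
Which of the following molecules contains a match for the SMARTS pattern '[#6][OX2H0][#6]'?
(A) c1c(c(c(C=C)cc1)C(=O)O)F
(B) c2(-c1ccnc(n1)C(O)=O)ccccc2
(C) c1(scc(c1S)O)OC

[#6][OX2H0][#6] describes an aliphatic oxygen bridging two carbons with no H on the oxygen (an ether).
(A) has a carboxylic acid group (-C(=O)OH) but the -OH oxygen has H1; the =O is OX1, not OX2.
(B) has a carboxylic acid group (-C(=O)OH) but the -OH oxygen has H1; the =O is OX1, not OX2.
(C) contains a methoxy ether (-OCH3), which satisfies every atom and bond constraint.
So the answer is (C).

C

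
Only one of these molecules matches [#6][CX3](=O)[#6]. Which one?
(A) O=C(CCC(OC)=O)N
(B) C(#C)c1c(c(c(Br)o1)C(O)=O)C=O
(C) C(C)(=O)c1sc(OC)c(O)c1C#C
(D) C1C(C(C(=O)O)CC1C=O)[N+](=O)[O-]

C

[#6][CX3](=O)[#6] describes a carbonyl carbon (no H) flanked by two carbons (a ketone).
(A) has a primary amide (-C(=O)NH2) but one neighbour of the carbonyl carbon is N, not C.
(B) has a carboxylic acid group (-C(=O)OH) but one neighbour of the carbonyl carbon is O, not C.
(C) contains an acetyl/ketone group (-C(=O)CH3), which satisfies every atom and bond constraint.
(D) has an aldehyde (-CHO) but the carbonyl carbon has H1, so it is not flanked by two carbons.
So the answer is (C).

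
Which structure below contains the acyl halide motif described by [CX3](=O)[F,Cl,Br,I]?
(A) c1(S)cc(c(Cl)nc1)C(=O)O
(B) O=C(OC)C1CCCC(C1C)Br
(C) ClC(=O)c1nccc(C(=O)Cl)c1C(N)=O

C

[CX3](=O)[F,Cl,Br,I] describes a carbonyl carbon bonded to a halogen (an acyl halide).
(A) has a chloro substituent but the Cl is not on a carbonyl carbon.
(B) has a methyl-ester group (-C(=O)OCH3) but the carbonyl is bonded to -O-C, not to a halogen.
(C) contains an acyl chloride (-C(=O)Cl), which satisfies every atom and bond constraint.
So the answer is (C).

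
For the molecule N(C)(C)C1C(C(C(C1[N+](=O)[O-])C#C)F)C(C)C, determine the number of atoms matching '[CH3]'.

4

The query [CH3] means: aliphatic carbon with exactly three hydrogens.
Check the 17 heavy atoms by environment: 7× C (H1) → no; 4× C (H3) → match; 1× N (charge +1, H0) → no; 1× O (charge -1, H0) → no; 1× O (H0) → no; 1× N (H0) → no; 1× C (H0) → no; 1× F (H0) → no.
That gives 4 matching atoms.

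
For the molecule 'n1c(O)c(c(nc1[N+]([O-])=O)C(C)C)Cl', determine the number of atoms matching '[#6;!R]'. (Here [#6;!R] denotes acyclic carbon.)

3

The query [#6;!R] means: carbon not in any ring.
Check the 14 heavy atoms by environment: 2× n (aromatic, in 6-ring) → no; 4× c (aromatic, in 6-ring) → no; 3× C (acyclic) → match; 2× O (acyclic) → no; 1× Cl (acyclic) → no; 1× N (charge +1, acyclic) → no; 1× O (charge -1, acyclic) → no.
That gives 3 matching atoms.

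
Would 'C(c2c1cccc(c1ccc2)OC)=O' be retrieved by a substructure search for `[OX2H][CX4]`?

The pattern [OX2H][CX4] describes a hydroxyl oxygen bound to an sp3 (X4) carbon — an aliphatic alcohol.
The closest candidate here is a methoxy ether (-OCH3), but the oxygen has H0 (ether), not H1. No other fragment satisfies the full query, so there is no match.

No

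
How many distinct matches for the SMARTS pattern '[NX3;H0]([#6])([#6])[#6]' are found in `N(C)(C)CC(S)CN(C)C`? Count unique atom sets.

[NX3;H0]([#6])([#6])[#6] is the SMARTS for a tertiary amine: a trivalent nitrogen with no H, bonded to three carbons.
The molecule carries 2 separate instances of a dimethylamino group (-N(CH3)2) meeting every constraint; each maps to a distinct set of atoms, giving 2 matches.

2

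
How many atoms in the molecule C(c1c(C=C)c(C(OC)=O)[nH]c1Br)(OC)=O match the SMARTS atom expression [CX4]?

Check the 16 heavy atoms by environment: 1× n (aromatic, X3) → no; 4× c (aromatic, X3) → no; 1× Br (X1) → no; 4× C (X3) → no; 2× O (X1) → no; 2× O (X2) → no; 2× C (X4) → match.
That gives 2 matching atoms.

2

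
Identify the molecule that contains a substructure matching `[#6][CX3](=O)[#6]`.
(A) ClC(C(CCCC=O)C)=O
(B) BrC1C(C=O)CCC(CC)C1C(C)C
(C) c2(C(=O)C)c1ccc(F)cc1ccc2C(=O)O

C

[#6][CX3](=O)[#6] describes a carbonyl carbon (no H) flanked by two carbons (a ketone).
(A) has an aldehyde (-CHO) but the carbonyl carbon has H1, so it is not flanked by two carbons.
(B) has an aldehyde (-CHO) but the carbonyl carbon has H1, so it is not flanked by two carbons.
(C) contains an acetyl/ketone group (-C(=O)CH3), which satisfies every atom and bond constraint.
So the answer is (C).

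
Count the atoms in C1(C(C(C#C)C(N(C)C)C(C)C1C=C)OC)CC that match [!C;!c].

The query [!C;!c] means: neither aliphatic nor aromatic carbon — same as [!#6].
Check the 18 heavy atoms by environment: 16× C → no; 1× N → match; 1× O → match.
Summing the matching environments: 1 + 1 = 2 matching atoms.

2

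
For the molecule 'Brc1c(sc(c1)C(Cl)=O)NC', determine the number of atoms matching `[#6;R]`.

The query [#6;R] means: carbon that is part of a ring.
Check the 11 heavy atoms by environment: 1× s (aromatic, in 5-ring) → no; 4× c (aromatic, in 5-ring) → match; 1× N (acyclic) → no; 2× C (acyclic) → no; 1× Br (acyclic) → no; 1× O (acyclic) → no; 1× Cl (acyclic) → no.
That gives 4 matching atoms.

4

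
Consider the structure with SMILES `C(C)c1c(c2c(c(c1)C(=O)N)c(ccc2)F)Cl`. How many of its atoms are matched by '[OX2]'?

Check the 17 heavy atoms by environment: 10× c (aromatic, X3) → no; 2× C (X4) → no; 1× F (X1) → no; 1× Cl (X1) → no; 1× C (X3) → no; 1× O (X1) → no; 1× N (X3) → no.
No environment satisfies the query, so 0 matching atoms.

0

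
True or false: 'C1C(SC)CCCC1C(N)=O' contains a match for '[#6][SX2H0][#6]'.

True

The pattern [#6][SX2H0][#6] describes an aliphatic sulfur bridging two carbons with no H on the sulfur — a thioether.
The molecule carries a methylthio ether (-SCH3), whose atoms satisfy every constraint of the query, so the pattern matches.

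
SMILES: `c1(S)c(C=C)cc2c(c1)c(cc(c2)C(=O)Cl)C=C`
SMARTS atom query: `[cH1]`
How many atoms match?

4

The query [cH1] means: aromatic carbon bearing exactly one hydrogen.
Check the 18 heavy atoms by environment: 6× c (aromatic, H0) → no; 4× c (aromatic, H1) → match; 1× S (H1) → no; 1× C (H0) → no; 1× O (H0) → no; 1× Cl (H0) → no; 2× C (H1) → no; 2× C (H2) → no.
That gives 4 matching atoms.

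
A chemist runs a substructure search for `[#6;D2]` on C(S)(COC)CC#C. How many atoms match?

The query [#6;D2] means: any carbon bonded to exactly two heavy atoms.
Check the 8 heavy atoms by environment: 3× C (D2) → match; 1× C (D3) → no; 1× O (D2) → no; 2× C (D1) → no; 1× S (D1) → no.
That gives 3 matching atoms.

3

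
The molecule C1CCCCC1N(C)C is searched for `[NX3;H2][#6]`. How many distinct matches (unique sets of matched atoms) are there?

0

[NX3;H2][#6] is the SMARTS for a primary amine: a trivalent nitrogen with two H attached to carbon.
The molecule has a dimethylamino group (-N(CH3)2), but the nitrogen has H0, not H2; nothing else fits, so there are 0 matches.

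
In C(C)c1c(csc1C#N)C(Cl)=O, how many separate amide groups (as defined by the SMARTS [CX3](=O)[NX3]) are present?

0

[CX3](=O)[NX3] is the SMARTS for an amide: a carbonyl carbon bonded to a trivalent nitrogen.
The molecule has a nitrile (-C#N), but the nitrile N is NX1 (triple-bonded), not NX3; nothing else fits, so there are 0 matches.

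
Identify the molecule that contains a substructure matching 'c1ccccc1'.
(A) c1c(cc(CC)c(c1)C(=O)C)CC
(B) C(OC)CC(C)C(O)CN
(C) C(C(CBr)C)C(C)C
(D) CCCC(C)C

A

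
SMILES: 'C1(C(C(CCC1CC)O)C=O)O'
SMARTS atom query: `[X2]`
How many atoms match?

2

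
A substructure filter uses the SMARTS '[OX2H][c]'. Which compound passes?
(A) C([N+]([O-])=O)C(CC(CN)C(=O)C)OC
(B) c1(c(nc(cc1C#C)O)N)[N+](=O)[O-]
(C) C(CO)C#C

B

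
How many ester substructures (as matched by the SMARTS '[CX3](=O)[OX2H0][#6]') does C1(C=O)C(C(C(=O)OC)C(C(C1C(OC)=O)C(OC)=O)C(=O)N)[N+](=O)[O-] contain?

[CX3](=O)[OX2H0][#6] is the SMARTS for an ester: a carbonyl carbon bonded to an oxygen that is itself bonded to carbon (no H on that O).
The molecule carries 3 separate instances of a methyl-ester group (-C(=O)OCH3) meeting every constraint; each maps to a distinct set of atoms, giving 3 matches.

3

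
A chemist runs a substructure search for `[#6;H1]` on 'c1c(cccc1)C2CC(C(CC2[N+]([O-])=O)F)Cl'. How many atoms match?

Check the 17 heavy atoms by environment: 2× C (H2) → no; 4× C (H1) → match; 1× N (charge +1, H0) → no; 1× O (charge -1, H0) → no; 1× O (H0) → no; 1× c (aromatic, H0) → no; 5× c (aromatic, H1) → match; 1× F (H0) → no; 1× Cl (H0) → no.
Summing the matching environments: 4 + 5 = 9 matching atoms.

9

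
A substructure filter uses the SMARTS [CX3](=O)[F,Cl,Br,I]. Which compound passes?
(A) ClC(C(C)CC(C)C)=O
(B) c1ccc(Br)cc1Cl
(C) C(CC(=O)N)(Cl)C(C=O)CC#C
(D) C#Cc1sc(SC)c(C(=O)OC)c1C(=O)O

A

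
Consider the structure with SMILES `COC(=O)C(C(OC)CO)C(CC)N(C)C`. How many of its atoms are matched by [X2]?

Check the 16 heavy atoms by environment: 10× C (X4) → no; 3× O (X2) → match; 1× C (X3) → no; 1× O (X1) → no; 1× N (X3) → no.
That gives 3 matching atoms.

3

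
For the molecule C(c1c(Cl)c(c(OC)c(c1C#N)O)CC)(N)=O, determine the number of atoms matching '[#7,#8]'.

5

The query [#7,#8] means: nitrogen or oxygen (comma = OR).
Check the 17 heavy atoms by environment: 6× c (aromatic) → no; 3× O → match; 5× C → no; 2× N → match; 1× Cl → no.
Summing the matching environments: 3 + 2 = 5 matching atoms.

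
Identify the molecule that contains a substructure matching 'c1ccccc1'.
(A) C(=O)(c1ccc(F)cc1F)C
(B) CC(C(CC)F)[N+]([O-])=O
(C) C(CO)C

A

c1ccccc1 describes six aromatic carbons in a ring (a benzene ring).
(A) contains the required atom environment, so the pattern matches.
(B) has a methyl group (-CH3) but no six-membered all-carbon aromatic ring is present.
(C) has a methyl group (-CH3) but no six-membered all-carbon aromatic ring is present.
So the answer is (A).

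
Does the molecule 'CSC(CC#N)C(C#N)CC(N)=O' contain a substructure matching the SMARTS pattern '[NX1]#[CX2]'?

Yes

The pattern [NX1]#[CX2] describes a nitrogen triple-bonded to a two-connected carbon — a nitrile.
The molecule carries a nitrile (-C#N), whose atoms satisfy every constraint of the query, so the pattern matches.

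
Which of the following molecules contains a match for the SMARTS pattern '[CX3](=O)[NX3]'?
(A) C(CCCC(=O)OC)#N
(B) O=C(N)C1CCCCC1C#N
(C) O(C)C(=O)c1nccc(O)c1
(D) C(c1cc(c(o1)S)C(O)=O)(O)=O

[CX3](=O)[NX3] describes a carbonyl carbon bonded to a trivalent nitrogen (an amide).
(A) has a methyl-ester group (-C(=O)OCH3) but the carbonyl is bonded to O, not to an NX3 nitrogen.
(B) contains a primary amide (-C(=O)NH2), which satisfies every atom and bond constraint.
(C) has a methyl-ester group (-C(=O)OCH3) but the carbonyl is bonded to O, not to an NX3 nitrogen.
(D) has a carboxylic acid group (-C(=O)OH) but the carbonyl is bonded to O, not to an NX3 nitrogen.
So the answer is (B).

B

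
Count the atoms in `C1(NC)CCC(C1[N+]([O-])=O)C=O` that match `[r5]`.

Check the 12 heavy atoms by environment: 5× C (in 5-ring) → match; 1× N (acyclic) → no; 2× C (acyclic) → no; 2× O (acyclic) → no; 1× N (charge +1, acyclic) → no; 1× O (charge -1, acyclic) → no.
That gives 5 matching atoms.

5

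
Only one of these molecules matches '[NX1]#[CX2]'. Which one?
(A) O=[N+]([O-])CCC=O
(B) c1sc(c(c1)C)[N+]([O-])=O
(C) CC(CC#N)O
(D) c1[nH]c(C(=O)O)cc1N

C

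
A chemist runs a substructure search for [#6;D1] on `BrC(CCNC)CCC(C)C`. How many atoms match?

Check the 11 heavy atoms by environment: 4× C (D2) → no; 2× C (D3) → no; 1× Br (D1) → no; 1× N (D2) → no; 3× C (D1) → match.
That gives 3 matching atoms.

3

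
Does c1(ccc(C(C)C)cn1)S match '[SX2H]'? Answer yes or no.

Yes

The pattern [SX2H] describes an aliphatic sulfur with two connections, one being H — a thiol.
The molecule carries a thiol (-SH), whose atoms satisfy every constraint of the query, so the pattern matches.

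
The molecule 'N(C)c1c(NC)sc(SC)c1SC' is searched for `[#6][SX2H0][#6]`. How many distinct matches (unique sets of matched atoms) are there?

2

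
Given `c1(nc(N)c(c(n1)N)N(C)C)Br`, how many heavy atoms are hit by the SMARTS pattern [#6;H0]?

4

The query [#6;H0] means: any carbon with no attached hydrogen.
Check the 12 heavy atoms by environment: 2× n (aromatic, H0) → no; 4× c (aromatic, H0) → match; 1× N (H0) → no; 2× C (H3) → no; 1× Br (H0) → no; 2× N (H2) → no.
That gives 4 matching atoms.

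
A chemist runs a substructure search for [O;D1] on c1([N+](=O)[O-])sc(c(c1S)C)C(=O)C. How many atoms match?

The query [O;D1] means: aliphatic oxygen bonded to exactly one heavy atom.
Check the 13 heavy atoms by environment: 1× s (aromatic, D2) → no; 4× c (aromatic, D3) → no; 2× C (D1) → no; 1× N (charge +1, D3) → no; 1× O (charge -1, D1) → match; 2× O (D1) → match; 1× C (D3) → no; 1× S (D1) → no.
Summing the matching environments: 1 + 2 = 3 matching atoms.

3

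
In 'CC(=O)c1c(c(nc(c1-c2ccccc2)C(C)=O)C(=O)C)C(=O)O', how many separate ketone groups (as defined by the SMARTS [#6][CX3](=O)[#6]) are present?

3

[#6][CX3](=O)[#6] is the SMARTS for a ketone: a carbonyl carbon (no H) flanked by two carbons.
The molecule carries 3 separate instances of an acetyl/ketone group (-C(=O)CH3) meeting every constraint; each maps to a distinct set of atoms, giving 3 matches.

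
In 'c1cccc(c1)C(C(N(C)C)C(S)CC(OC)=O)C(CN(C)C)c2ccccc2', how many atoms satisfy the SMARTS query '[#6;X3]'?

13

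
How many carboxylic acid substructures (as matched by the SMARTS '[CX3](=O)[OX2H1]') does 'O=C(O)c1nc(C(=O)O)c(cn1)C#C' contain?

2

[CX3](=O)[OX2H1] is the SMARTS for a carboxylic acid: an sp2 carbon double-bonded to O and single-bonded to an -OH oxygen.
The molecule carries 2 separate instances of a carboxylic acid group (-C(=O)OH) meeting every constraint; each maps to a distinct set of atoms, giving 2 matches.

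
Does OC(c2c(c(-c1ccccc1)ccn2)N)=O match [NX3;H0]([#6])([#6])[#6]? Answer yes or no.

The pattern [NX3;H0]([#6])([#6])[#6] describes a trivalent nitrogen with no H, bonded to three carbons — a tertiary amine.
The closest candidate here is a primary amino group (-NH2), but the nitrogen has H2, not H0 with three carbons. No other fragment satisfies the full query, so there is no match.

No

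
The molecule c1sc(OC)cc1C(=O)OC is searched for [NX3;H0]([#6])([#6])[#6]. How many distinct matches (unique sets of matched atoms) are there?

0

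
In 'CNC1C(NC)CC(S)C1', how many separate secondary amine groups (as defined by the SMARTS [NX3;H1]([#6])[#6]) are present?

2

[NX3;H1]([#6])[#6] is the SMARTS for a secondary amine: a trivalent nitrogen with one H, bonded to two carbons.
The molecule carries 2 separate instances of an N-methylamino group (-NHCH3) meeting every constraint; each maps to a distinct set of atoms, giving 2 matches.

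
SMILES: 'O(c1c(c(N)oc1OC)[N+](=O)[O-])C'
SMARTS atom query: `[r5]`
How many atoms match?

5

The query [r5] means: r5 matches atoms in a five-membered ring.
Check the 13 heavy atoms by environment: 1× o (aromatic, in 5-ring) → match; 4× c (aromatic, in 5-ring) → match; 1× N (charge +1, acyclic) → no; 1× O (charge -1, acyclic) → no; 3× O (acyclic) → no; 2× C (acyclic) → no; 1× N (acyclic) → no.
Summing the matching environments: 1 + 4 = 5 matching atoms.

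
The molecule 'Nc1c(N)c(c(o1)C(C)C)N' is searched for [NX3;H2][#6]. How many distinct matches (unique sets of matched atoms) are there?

[NX3;H2][#6] is the SMARTS for a primary amine: a trivalent nitrogen with two H attached to carbon.
The molecule carries 3 separate instances of a primary amino group (-NH2) meeting every constraint; each maps to a distinct set of atoms, giving 3 matches.

3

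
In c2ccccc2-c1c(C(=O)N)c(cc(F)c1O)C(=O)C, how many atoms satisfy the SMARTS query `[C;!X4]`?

The query [C;!X4] means: aliphatic carbon that does not have four total connections.
Check the 20 heavy atoms by environment: 12× c (aromatic, X3) → no; 2× C (X3) → match; 2× O (X1) → no; 1× N (X3) → no; 1× F (X1) → no; 1× C (X4) → no; 1× O (X2) → no.
That gives 2 matching atoms.

2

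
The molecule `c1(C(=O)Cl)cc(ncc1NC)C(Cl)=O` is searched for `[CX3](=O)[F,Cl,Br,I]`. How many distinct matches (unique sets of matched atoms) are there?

2

[CX3](=O)[F,Cl,Br,I] is the SMARTS for an acyl halide: a carbonyl carbon bonded to a halogen.
The molecule carries 2 separate instances of an acyl chloride (-C(=O)Cl) meeting every constraint; each maps to a distinct set of atoms, giving 2 matches.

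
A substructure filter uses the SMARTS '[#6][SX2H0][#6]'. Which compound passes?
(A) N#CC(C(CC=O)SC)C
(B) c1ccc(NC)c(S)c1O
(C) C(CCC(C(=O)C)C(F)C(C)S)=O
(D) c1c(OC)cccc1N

A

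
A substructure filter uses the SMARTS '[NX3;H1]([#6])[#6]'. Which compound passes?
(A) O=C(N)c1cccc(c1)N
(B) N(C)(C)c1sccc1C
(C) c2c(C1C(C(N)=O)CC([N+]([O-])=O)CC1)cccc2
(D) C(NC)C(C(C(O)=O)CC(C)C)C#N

D

[NX3;H1]([#6])[#6] describes a trivalent nitrogen with one H, bonded to two carbons (a secondary amine).
(A) has a primary amino group (-NH2) but the nitrogen has H2 and only one carbon neighbour.
(B) has a dimethylamino group (-N(CH3)2) but the nitrogen has H0, not H1.
(C) has a primary amide (-C(=O)NH2) but the -C(=O)NH2 nitrogen has H2, not H1.
(D) contains an N-methylamino group (-NHCH3), which satisfies every atom and bond constraint.
So the answer is (D).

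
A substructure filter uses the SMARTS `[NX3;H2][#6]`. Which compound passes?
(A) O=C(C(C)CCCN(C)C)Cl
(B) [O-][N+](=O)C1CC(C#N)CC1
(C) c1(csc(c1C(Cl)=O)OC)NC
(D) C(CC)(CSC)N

D

[NX3;H2][#6] describes a trivalent nitrogen with two H attached to carbon (a primary amine).
(A) has a dimethylamino group (-N(CH3)2) but the nitrogen has H0, not H2.
(B) has a nitrile (-C#N) but the nitrogen is NX1 (triple-bonded), not NX3 with two H.
(C) has an N-methylamino group (-NHCH3) but the nitrogen bears two carbons and only one H (H1), not H2.
(D) contains a primary amino group (-NH2), which satisfies every atom and bond constraint.
So the answer is (D).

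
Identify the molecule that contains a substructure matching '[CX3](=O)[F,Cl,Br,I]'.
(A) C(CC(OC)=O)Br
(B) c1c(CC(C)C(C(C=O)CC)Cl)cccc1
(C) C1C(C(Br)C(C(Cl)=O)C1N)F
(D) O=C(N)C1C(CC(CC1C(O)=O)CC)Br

C

[CX3](=O)[F,Cl,Br,I] describes a carbonyl carbon bonded to a halogen (an acyl halide).
(A) has a methyl-ester group (-C(=O)OCH3) but the carbonyl is bonded to -O-C, not to a halogen.
(B) has a chloro substituent but the Cl is not on a carbonyl carbon.
(C) contains an acyl chloride (-C(=O)Cl), which satisfies every atom and bond constraint.
(D) has a carboxylic acid group (-C(=O)OH) but the carbonyl is bonded to -OH, not to a halogen.
So the answer is (C).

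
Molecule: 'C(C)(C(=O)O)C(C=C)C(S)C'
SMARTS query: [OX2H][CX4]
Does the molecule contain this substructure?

No

The pattern [OX2H][CX4] describes a hydroxyl oxygen bound to an sp3 (X4) carbon — an aliphatic alcohol.
The closest candidate here is a carboxylic acid group (-C(=O)OH), but the -OH is on a CX3 carbonyl carbon, not a CX4 carbon. No other fragment satisfies the full query, so there is no match.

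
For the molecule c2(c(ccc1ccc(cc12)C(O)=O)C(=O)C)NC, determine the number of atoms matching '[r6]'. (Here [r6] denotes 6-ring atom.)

10

The query [r6] means: r6 matches atoms in a six-membered ring.
Check the 18 heavy atoms by environment: 10× c (aromatic, in 6-ring) → match; 4× C (acyclic) → no; 3× O (acyclic) → no; 1× N (acyclic) → no.
That gives 10 matching atoms.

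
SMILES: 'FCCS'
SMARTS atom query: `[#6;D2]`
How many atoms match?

2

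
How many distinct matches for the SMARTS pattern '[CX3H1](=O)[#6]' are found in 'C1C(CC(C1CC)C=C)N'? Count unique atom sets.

[CX3H1](=O)[#6] is the SMARTS for an aldehyde: an sp2 carbon with one H, double-bonded to O and single-bonded to carbon.
No fragment in the molecule satisfies every constraint, giving 0 matches.

0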